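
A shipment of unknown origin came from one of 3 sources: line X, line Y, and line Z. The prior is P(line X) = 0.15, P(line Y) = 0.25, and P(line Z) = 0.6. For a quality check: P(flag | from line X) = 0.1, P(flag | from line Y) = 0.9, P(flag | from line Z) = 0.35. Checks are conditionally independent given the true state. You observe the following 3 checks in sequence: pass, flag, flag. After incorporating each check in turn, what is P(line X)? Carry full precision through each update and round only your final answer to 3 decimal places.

After 'pass': normaliser = 0.9·0.1500 + 0.1·0.2500 + 0.65·0.6000; P(line X) ≈ 0.2455, P(line Y) ≈ 0.0455, P(line Z) ≈ 0.7091
After 'flag': normaliser = 0.1·0.2455 + 0.9·0.0455 + 0.35·0.7091; P(line X) ≈ 0.0783, P(line Y) ≈ 0.1304, P(line Z) ≈ 0.7913
After 'flag': normaliser = 0.1·0.0783 + 0.9·0.1304 + 0.35·0.7913; P(line X) ≈ 0.0195, P(line Y) ≈ 0.2919, P(line Z) ≈ 0.6886

0.019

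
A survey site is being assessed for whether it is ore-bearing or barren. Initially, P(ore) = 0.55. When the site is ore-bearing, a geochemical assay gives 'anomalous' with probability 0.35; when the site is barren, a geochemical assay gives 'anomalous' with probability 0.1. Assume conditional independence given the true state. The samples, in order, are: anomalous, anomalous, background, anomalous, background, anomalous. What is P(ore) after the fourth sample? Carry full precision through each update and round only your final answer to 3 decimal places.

After 'anomalous': P(ore) = 0.35·0.5500 / (0.35·0.5500 + 0.1·0.4500) ≈ 0.8105
After 'anomalous': P(ore) = 0.35·0.8105 / (0.35·0.8105 + 0.1·0.1895) ≈ 0.9374
After 'background': P(ore) = 0.65·0.9374 / (0.65·0.9374 + 0.9·0.0626) ≈ 0.9153
After 'anomalous': P(ore) = 0.35·0.9153 / (0.35·0.9153 + 0.1·0.0847) ≈ 0.9743

0.974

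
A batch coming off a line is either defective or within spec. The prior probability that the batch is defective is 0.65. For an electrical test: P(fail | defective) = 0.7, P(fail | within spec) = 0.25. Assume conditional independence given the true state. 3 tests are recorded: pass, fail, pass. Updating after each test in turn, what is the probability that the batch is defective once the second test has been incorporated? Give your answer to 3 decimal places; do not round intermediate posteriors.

Apply Bayes' rule sequentially, carrying P(defective) forward.
After 'pass': P(defective) = 0.3·0.6500 / (0.3·0.6500 + 0.75·0.3500) ≈ 0.4262
After 'fail': P(defective) = 0.7·0.4262 / (0.7·0.4262 + 0.25·0.5738) ≈ 0.6753

0.675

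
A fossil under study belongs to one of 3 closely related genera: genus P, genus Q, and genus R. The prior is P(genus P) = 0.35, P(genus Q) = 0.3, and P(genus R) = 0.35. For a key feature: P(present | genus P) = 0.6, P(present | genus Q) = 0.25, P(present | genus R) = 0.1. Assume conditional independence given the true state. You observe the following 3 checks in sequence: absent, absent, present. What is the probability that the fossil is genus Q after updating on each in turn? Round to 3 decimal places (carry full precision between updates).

0.405

After 'absent': normaliser = 0.4·0.3500 + 0.75·0.3000 + 0.9·0.3500; P(genus P) ≈ 0.2059, P(genus Q) ≈ 0.3309, P(genus R) ≈ 0.4632
After 'absent': normaliser = 0.4·0.2059 + 0.75·0.3309 + 0.9·0.4632; P(genus P) ≈ 0.1102, P(genus Q) ≈ 0.3320, P(genus R) ≈ 0.5578
After 'present': normaliser = 0.6·0.1102 + 0.25·0.3320 + 0.1·0.5578; P(genus P) ≈ 0.3227, P(genus Q) ≈ 0.4051, P(genus R) ≈ 0.2722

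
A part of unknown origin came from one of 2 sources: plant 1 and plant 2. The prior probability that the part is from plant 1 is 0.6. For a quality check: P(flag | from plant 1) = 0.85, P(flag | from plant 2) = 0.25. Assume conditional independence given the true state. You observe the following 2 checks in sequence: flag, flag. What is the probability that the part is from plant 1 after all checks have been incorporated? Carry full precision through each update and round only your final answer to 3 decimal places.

0.945

After 'flag': P(plant 1) = 0.85·0.6000 / (0.85·0.6000 + 0.25·0.4000) ≈ 0.8361
After 'flag': P(plant 1) = 0.85·0.8361 / (0.85·0.8361 + 0.25·0.1639) ≈ 0.9455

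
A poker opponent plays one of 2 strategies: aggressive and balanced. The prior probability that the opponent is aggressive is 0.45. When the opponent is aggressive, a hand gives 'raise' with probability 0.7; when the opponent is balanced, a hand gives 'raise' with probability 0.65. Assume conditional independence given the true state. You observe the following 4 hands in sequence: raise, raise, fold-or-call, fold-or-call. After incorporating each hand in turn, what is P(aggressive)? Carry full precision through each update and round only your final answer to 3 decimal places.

0.411

Apply Bayes' rule sequentially, carrying P(aggressive) forward.
After 'raise': P(aggressive) = 0.7·0.4500 / (0.7·0.4500 + 0.65·0.5500) ≈ 0.4684
After 'raise': P(aggressive) = 0.7·0.4684 / (0.7·0.4684 + 0.65·0.5316) ≈ 0.4869
After 'fold-or-call': P(aggressive) = 0.3·0.4869 / (0.3·0.4869 + 0.35·0.5131) ≈ 0.4485
After 'fold-or-call': P(aggressive) = 0.3·0.4485 / (0.3·0.4485 + 0.35·0.5515) ≈ 0.4108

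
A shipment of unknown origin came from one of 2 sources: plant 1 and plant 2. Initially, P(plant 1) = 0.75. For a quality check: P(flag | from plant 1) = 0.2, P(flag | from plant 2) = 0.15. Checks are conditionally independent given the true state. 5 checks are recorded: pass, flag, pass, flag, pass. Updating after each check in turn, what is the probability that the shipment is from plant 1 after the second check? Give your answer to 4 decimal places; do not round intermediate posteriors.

0.7901

Apply Bayes' rule sequentially, carrying P(plant 1) forward.
After 'pass': P(plant 1) = 0.8·0.7500 / (0.8·0.7500 + 0.85·0.2500) ≈ 0.7385
After 'flag': P(plant 1) = 0.2·0.7385 / (0.2·0.7385 + 0.15·0.2615) ≈ 0.7901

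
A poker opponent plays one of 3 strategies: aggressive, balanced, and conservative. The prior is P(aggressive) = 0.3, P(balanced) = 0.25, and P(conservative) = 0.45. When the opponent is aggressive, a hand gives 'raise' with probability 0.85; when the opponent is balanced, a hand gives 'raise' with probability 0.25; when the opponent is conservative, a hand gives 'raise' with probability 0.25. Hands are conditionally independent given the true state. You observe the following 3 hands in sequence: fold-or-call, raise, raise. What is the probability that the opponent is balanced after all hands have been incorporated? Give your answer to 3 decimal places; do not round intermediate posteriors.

0.179

Apply Bayes' rule sequentially, carrying P(balanced) forward.
After 'fold-or-call': normaliser = 0.15·0.3000 + 0.75·0.2500 + 0.75·0.4500; P(aggressive) ≈ 0.0789, P(balanced) ≈ 0.3289, P(conservative) ≈ 0.5921
After 'raise': normaliser = 0.85·0.0789 + 0.25·0.3289 + 0.25·0.5921; P(aggressive) ≈ 0.2257, P(balanced) ≈ 0.2765, P(conservative) ≈ 0.4978
After 'raise': normaliser = 0.85·0.2257 + 0.25·0.2765 + 0.25·0.4978; P(aggressive) ≈ 0.4977, P(balanced) ≈ 0.1794, P(conservative) ≈ 0.3229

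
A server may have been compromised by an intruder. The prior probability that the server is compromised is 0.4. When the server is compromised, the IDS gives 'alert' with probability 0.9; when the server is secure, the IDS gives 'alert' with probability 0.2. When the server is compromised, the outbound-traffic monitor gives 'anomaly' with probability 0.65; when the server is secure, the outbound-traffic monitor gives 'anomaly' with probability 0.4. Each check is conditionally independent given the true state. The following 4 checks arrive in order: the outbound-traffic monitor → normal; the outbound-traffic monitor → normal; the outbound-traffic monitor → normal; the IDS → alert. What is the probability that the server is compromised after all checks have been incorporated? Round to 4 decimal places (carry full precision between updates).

0.3732

After the outbound-traffic monitor='normal': P(compromised) = 0.35·0.4000 / (0.35·0.4000 + 0.6·0.6000) ≈ 0.2800
After the outbound-traffic monitor='normal': P(compromised) = 0.35·0.2800 / (0.35·0.2800 + 0.6·0.7200) ≈ 0.1849
After the outbound-traffic monitor='normal': P(compromised) = 0.35·0.1849 / (0.35·0.1849 + 0.6·0.8151) ≈ 0.1169
After the IDS='alert': P(compromised) = 0.9·0.1169 / (0.9·0.1169 + 0.2·0.8831) ≈ 0.3732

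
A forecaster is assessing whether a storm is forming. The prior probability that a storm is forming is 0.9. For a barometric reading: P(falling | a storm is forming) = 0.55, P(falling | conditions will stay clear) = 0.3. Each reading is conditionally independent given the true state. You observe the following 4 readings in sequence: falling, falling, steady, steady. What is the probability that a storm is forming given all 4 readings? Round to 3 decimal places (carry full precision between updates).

After 'falling': P(storm) = 0.55·0.9000 / (0.55·0.9000 + 0.3·0.1000) ≈ 0.9429
After 'falling': P(storm) = 0.55·0.9429 / (0.55·0.9429 + 0.3·0.0571) ≈ 0.9680
After 'steady': P(storm) = 0.45·0.9680 / (0.45·0.9680 + 0.7·0.0320) ≈ 0.9511
After 'steady': P(storm) = 0.45·0.9511 / (0.45·0.9511 + 0.7·0.0489) ≈ 0.9259

0.926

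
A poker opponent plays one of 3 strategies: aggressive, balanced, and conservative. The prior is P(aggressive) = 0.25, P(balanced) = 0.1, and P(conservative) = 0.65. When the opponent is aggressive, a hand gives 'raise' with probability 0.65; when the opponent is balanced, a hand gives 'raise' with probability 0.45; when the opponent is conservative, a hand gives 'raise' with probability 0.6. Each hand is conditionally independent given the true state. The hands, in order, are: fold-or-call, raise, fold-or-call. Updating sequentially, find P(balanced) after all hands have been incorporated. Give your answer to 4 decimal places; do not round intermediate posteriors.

0.1419

Apply Bayes' rule sequentially, carrying P(balanced) forward.
After 'fold-or-call': normaliser = 0.35·0.2500 + 0.55·0.1000 + 0.4·0.6500; P(aggressive) ≈ 0.2174, P(balanced) ≈ 0.1366, P(conservative) ≈ 0.6460
After 'raise': normaliser = 0.65·0.2174 + 0.45·0.1366 + 0.6·0.6460; P(aggressive) ≈ 0.2393, P(balanced) ≈ 0.1042, P(conservative) ≈ 0.6565
After 'fold-or-call': normaliser = 0.35·0.2393 + 0.55·0.1042 + 0.4·0.6565; P(aggressive) ≈ 0.2075, P(balanced) ≈ 0.1419, P(conservative) ≈ 0.6506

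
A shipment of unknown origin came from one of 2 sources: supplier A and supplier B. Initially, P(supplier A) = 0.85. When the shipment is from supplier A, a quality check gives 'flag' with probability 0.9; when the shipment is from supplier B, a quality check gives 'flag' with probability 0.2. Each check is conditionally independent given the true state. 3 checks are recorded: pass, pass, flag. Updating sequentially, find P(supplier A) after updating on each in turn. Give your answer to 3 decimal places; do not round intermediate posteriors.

0.285

After 'pass': P(supplier A) = 0.1·0.8500 / (0.1·0.8500 + 0.8·0.1500) ≈ 0.4146
After 'pass': P(supplier A) = 0.1·0.4146 / (0.1·0.4146 + 0.8·0.5854) ≈ 0.0813
After 'flag': P(supplier A) = 0.9·0.0813 / (0.9·0.0813 + 0.2·0.9187) ≈ 0.2849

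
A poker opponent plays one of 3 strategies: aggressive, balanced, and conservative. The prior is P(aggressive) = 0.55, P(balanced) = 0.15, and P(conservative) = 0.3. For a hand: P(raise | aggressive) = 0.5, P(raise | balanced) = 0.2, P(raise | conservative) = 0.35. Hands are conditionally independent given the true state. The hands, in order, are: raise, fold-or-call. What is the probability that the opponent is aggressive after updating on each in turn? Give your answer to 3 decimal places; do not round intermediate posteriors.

0.598

After 'raise': normaliser = 0.5·0.5500 + 0.2·0.1500 + 0.35·0.3000; P(aggressive) ≈ 0.6707, P(balanced) ≈ 0.0732, P(conservative) ≈ 0.2561
After 'fold-or-call': normaliser = 0.5·0.6707 + 0.8·0.0732 + 0.65·0.2561; P(aggressive) ≈ 0.5985, P(balanced) ≈ 0.1045, P(conservative) ≈ 0.2971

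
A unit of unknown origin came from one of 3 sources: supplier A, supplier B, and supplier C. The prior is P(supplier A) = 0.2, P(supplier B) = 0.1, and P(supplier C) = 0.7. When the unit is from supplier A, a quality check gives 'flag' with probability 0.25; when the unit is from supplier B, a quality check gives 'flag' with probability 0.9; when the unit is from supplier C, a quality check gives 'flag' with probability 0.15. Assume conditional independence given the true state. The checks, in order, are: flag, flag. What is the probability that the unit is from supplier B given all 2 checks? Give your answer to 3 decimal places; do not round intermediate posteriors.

After 'flag': normaliser = 0.25·0.2000 + 0.9·0.1000 + 0.15·0.7000; P(supplier A) ≈ 0.2041, P(supplier B) ≈ 0.3673, P(supplier C) ≈ 0.4286
After 'flag': normaliser = 0.25·0.2041 + 0.9·0.3673 + 0.15·0.4286; P(supplier A) ≈ 0.1144, P(supplier B) ≈ 0.7414, P(supplier C) ≈ 0.1442

0.741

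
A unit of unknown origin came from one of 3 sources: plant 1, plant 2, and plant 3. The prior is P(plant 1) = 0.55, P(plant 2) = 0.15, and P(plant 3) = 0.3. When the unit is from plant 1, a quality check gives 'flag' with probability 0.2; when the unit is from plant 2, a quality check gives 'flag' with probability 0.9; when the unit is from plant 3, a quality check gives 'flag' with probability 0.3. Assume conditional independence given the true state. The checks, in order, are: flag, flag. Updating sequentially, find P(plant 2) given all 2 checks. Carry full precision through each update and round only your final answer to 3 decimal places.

After 'flag': normaliser = 0.2·0.5500 + 0.9·0.1500 + 0.3·0.3000; P(plant 1) ≈ 0.3284, P(plant 2) ≈ 0.4030, P(plant 3) ≈ 0.2687
After 'flag': normaliser = 0.2·0.3284 + 0.9·0.4030 + 0.3·0.2687; P(plant 1) ≈ 0.1290, P(plant 2) ≈ 0.7126, P(plant 3) ≈ 0.1584

0.713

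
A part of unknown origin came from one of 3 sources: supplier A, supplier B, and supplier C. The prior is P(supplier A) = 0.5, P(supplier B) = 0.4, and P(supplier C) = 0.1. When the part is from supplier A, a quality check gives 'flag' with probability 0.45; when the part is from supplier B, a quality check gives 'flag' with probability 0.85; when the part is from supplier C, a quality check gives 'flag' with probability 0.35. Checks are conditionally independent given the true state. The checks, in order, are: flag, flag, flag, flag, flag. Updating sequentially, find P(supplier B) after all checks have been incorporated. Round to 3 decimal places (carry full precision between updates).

0.948

After 'flag': normaliser = 0.45·0.5000 + 0.85·0.4000 + 0.35·0.1000; P(supplier A) ≈ 0.3750, P(supplier B) ≈ 0.5667, P(supplier C) ≈ 0.0583
After 'flag': normaliser = 0.45·0.3750 + 0.85·0.5667 + 0.35·0.0583; P(supplier A) ≈ 0.2516, P(supplier B) ≈ 0.7180, P(supplier C) ≈ 0.0304
After 'flag': normaliser = 0.45·0.2516 + 0.85·0.7180 + 0.35·0.0304; P(supplier A) ≈ 0.1542, P(supplier B) ≈ 0.8313, P(supplier C) ≈ 0.0145
After 'flag': normaliser = 0.45·0.1542 + 0.85·0.8313 + 0.35·0.0145; P(supplier A) ≈ 0.0888, P(supplier B) ≈ 0.9047, P(supplier C) ≈ 0.0065
After 'flag': normaliser = 0.45·0.0888 + 0.85·0.9047 + 0.35·0.0065; P(supplier A) ≈ 0.0493, P(supplier B) ≈ 0.9479, P(supplier C) ≈ 0.0028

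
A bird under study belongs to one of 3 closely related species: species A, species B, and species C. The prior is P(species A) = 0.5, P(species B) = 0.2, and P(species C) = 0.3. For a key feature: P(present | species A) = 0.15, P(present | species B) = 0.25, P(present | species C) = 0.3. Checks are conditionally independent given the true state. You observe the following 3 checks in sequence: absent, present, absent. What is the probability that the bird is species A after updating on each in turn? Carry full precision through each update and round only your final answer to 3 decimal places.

0.429

After 'absent': normaliser = 0.85·0.5000 + 0.75·0.2000 + 0.7·0.3000; P(species A) ≈ 0.5414, P(species B) ≈ 0.1911, P(species C) ≈ 0.2675
After 'present': normaliser = 0.15·0.5414 + 0.25·0.1911 + 0.3·0.2675; P(species A) ≈ 0.3881, P(species B) ≈ 0.2283, P(species C) ≈ 0.3836
After 'absent': normaliser = 0.85·0.3881 + 0.75·0.2283 + 0.7·0.3836; P(species A) ≈ 0.4287, P(species B) ≈ 0.2225, P(species C) ≈ 0.3489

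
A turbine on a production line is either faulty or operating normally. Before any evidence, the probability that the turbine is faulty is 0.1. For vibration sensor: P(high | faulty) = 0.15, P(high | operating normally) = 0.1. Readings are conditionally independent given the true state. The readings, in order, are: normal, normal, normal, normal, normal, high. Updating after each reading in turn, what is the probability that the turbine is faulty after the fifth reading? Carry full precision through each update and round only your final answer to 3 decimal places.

After 'normal': P(faulty) = 0.85·0.1000 / (0.85·0.1000 + 0.9·0.9000) ≈ 0.0950
After 'normal': P(faulty) = 0.85·0.0950 / (0.85·0.0950 + 0.9·0.9050) ≈ 0.0902
After 'normal': P(faulty) = 0.85·0.0902 / (0.85·0.0902 + 0.9·0.9098) ≈ 0.0856
After 'normal': P(faulty) = 0.85·0.0856 / (0.85·0.0856 + 0.9·0.9144) ≈ 0.0812
After 'normal': P(faulty) = 0.85·0.0812 / (0.85·0.0812 + 0.9·0.9188) ≈ 0.0771

0.077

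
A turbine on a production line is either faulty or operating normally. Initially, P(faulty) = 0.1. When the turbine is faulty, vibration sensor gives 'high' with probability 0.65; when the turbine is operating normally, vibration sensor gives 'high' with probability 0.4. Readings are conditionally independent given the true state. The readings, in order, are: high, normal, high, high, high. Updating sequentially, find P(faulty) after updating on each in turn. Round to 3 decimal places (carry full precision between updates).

After 'high': P(faulty) = 0.65·0.1000 / (0.65·0.1000 + 0.4·0.9000) ≈ 0.1529
After 'normal': P(faulty) = 0.35·0.1529 / (0.35·0.1529 + 0.6·0.8471) ≈ 0.0953
After 'high': P(faulty) = 0.65·0.0953 / (0.65·0.0953 + 0.4·0.9047) ≈ 0.1461
After 'high': P(faulty) = 0.65·0.1461 / (0.65·0.1461 + 0.4·0.8539) ≈ 0.2176
After 'high': P(faulty) = 0.65·0.2176 / (0.65·0.2176 + 0.4·0.7824) ≈ 0.3113

0.311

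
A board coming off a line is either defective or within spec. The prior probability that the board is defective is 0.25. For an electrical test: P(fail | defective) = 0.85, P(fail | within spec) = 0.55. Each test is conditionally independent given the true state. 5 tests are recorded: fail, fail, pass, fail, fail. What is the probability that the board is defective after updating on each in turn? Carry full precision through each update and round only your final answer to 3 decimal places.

0.388

Each posterior becomes the prior for the next update.
After 'fail': P(defective) = 0.85·0.2500 / (0.85·0.2500 + 0.55·0.7500) ≈ 0.3400
After 'fail': P(defective) = 0.85·0.3400 / (0.85·0.3400 + 0.55·0.6600) ≈ 0.4433
After 'pass': P(defective) = 0.15·0.4433 / (0.15·0.4433 + 0.45·0.5567) ≈ 0.2097
After 'fail': P(defective) = 0.85·0.2097 / (0.85·0.2097 + 0.55·0.7903) ≈ 0.2908
After 'fail': P(defective) = 0.85·0.2908 / (0.85·0.2908 + 0.55·0.7092) ≈ 0.3879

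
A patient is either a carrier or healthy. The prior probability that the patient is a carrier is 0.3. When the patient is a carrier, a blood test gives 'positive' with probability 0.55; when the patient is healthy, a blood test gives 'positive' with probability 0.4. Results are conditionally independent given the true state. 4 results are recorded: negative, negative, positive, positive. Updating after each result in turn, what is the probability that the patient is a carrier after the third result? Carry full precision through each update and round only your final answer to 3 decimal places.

Apply Bayes' rule sequentially, carrying P(carrier) forward.
After 'negative': P(carrier) = 0.45·0.3000 / (0.45·0.3000 + 0.6·0.7000) ≈ 0.2432
After 'negative': P(carrier) = 0.45·0.2432 / (0.45·0.2432 + 0.6·0.7568) ≈ 0.1942
After 'positive': P(carrier) = 0.55·0.1942 / (0.55·0.1942 + 0.4·0.8058) ≈ 0.2490

0.249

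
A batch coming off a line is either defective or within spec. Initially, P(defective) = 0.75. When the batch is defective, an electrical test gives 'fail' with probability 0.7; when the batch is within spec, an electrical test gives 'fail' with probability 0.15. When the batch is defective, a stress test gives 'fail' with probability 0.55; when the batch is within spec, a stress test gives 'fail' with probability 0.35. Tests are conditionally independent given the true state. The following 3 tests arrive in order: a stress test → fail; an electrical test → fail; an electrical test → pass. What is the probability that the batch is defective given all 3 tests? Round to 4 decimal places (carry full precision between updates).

0.8859

After a stress test='fail': P(defective) = 0.55·0.7500 / (0.55·0.7500 + 0.35·0.2500) ≈ 0.8250
After an electrical test='fail': P(defective) = 0.7·0.8250 / (0.7·0.8250 + 0.15·0.1750) ≈ 0.9565
After an electrical test='pass': P(defective) = 0.3·0.9565 / (0.3·0.9565 + 0.85·0.0435) ≈ 0.8859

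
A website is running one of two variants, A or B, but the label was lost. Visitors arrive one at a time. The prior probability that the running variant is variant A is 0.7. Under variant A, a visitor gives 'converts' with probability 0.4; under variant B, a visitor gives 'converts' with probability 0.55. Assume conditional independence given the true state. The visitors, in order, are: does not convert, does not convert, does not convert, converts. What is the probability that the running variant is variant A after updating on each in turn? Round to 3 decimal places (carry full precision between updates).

0.801

Each posterior becomes the prior for the next update.
After 'does not convert': P(A) = 0.6·0.7000 / (0.6·0.7000 + 0.45·0.3000) ≈ 0.7568
After 'does not convert': P(A) = 0.6·0.7568 / (0.6·0.7568 + 0.45·0.2432) ≈ 0.8058
After 'does not convert': P(A) = 0.6·0.8058 / (0.6·0.8058 + 0.45·0.1942) ≈ 0.8469
After 'converts': P(A) = 0.4·0.8469 / (0.4·0.8469 + 0.55·0.1531) ≈ 0.8009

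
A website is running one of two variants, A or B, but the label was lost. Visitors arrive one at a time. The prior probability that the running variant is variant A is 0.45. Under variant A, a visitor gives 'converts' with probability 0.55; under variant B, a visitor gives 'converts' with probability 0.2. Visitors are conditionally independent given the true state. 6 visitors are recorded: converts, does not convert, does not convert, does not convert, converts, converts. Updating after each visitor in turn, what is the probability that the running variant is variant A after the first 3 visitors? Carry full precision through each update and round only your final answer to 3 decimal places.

After 'converts': P(A) = 0.55·0.4500 / (0.55·0.4500 + 0.2·0.5500) ≈ 0.6923
After 'does not convert': P(A) = 0.45·0.6923 / (0.45·0.6923 + 0.8·0.3077) ≈ 0.5586
After 'does not convert': P(A) = 0.45·0.5586 / (0.45·0.5586 + 0.8·0.4414) ≈ 0.4159

0.416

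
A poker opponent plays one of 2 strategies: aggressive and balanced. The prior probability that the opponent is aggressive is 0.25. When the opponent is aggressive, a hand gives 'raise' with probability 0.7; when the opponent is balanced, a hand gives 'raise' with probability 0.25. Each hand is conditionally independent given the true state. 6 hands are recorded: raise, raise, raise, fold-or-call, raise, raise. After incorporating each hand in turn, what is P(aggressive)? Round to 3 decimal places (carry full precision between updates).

After 'raise': P(aggressive) = 0.7·0.2500 / (0.7·0.2500 + 0.25·0.7500) ≈ 0.4828
After 'raise': P(aggressive) = 0.7·0.4828 / (0.7·0.4828 + 0.25·0.5172) ≈ 0.7232
After 'raise': P(aggressive) = 0.7·0.7232 / (0.7·0.7232 + 0.25·0.2768) ≈ 0.8798
After 'fold-or-call': P(aggressive) = 0.3·0.8798 / (0.3·0.8798 + 0.75·0.1202) ≈ 0.7453
After 'raise': P(aggressive) = 0.7·0.7453 / (0.7·0.7453 + 0.25·0.2547) ≈ 0.8913
After 'raise': P(aggressive) = 0.7·0.8913 / (0.7·0.8913 + 0.25·0.1087) ≈ 0.9582

0.958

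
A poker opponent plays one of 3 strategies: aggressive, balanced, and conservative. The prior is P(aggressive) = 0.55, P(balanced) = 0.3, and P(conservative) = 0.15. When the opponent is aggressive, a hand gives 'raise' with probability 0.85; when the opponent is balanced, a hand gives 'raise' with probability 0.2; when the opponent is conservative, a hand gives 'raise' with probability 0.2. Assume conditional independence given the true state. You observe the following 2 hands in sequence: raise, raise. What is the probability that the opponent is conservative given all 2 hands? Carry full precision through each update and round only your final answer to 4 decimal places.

After 'raise': normaliser = 0.85·0.5500 + 0.2·0.3000 + 0.2·0.1500; P(aggressive) ≈ 0.8386, P(balanced) ≈ 0.1076, P(conservative) ≈ 0.0538
After 'raise': normaliser = 0.85·0.8386 + 0.2·0.1076 + 0.2·0.0538; P(aggressive) ≈ 0.9567, P(balanced) ≈ 0.0289, P(conservative) ≈ 0.0144

0.0144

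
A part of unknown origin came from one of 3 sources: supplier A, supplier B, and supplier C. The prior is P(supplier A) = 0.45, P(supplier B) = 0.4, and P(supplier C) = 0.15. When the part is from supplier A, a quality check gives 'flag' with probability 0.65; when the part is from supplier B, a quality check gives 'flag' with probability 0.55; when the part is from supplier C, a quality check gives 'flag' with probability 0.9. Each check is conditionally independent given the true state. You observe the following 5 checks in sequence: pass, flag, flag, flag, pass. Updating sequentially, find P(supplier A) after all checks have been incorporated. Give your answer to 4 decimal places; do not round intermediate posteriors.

Each posterior becomes the prior for the next update.
After 'pass': normaliser = 0.35·0.4500 + 0.45·0.4000 + 0.1·0.1500; P(supplier A) ≈ 0.4468, P(supplier B) ≈ 0.5106, P(supplier C) ≈ 0.0426
After 'flag': normaliser = 0.65·0.4468 + 0.55·0.5106 + 0.9·0.0426; P(supplier A) ≈ 0.4764, P(supplier B) ≈ 0.4607, P(supplier C) ≈ 0.0628
After 'flag': normaliser = 0.65·0.4764 + 0.55·0.4607 + 0.9·0.0628; P(supplier A) ≈ 0.4998, P(supplier B) ≈ 0.4090, P(supplier C) ≈ 0.0913
After 'flag': normaliser = 0.65·0.4998 + 0.55·0.4090 + 0.9·0.0913; P(supplier A) ≈ 0.5141, P(supplier B) ≈ 0.3559, P(supplier C) ≈ 0.1300
After 'pass': normaliser = 0.35·0.5141 + 0.45·0.3559 + 0.1·0.1300; P(supplier A) ≈ 0.5096, P(supplier B) ≈ 0.4536, P(supplier C) ≈ 0.0368

0.5096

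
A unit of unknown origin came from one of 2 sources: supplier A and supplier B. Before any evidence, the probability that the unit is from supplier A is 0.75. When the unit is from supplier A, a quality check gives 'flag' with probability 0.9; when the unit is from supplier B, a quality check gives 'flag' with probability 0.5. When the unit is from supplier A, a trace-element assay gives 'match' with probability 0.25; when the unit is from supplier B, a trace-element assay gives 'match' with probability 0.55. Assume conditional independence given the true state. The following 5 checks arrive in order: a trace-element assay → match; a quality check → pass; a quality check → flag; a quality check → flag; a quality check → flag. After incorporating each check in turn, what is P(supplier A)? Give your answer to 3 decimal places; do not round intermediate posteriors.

Each posterior becomes the prior for the next update.
After a trace-element assay='match': P(supplier A) = 0.25·0.7500 / (0.25·0.7500 + 0.55·0.2500) ≈ 0.5769
After a quality check='pass': P(supplier A) = 0.1·0.5769 / (0.1·0.5769 + 0.5·0.4231) ≈ 0.2143
After a quality check='flag': P(supplier A) = 0.9·0.2143 / (0.9·0.2143 + 0.5·0.7857) ≈ 0.3293
After a quality check='flag': P(supplier A) = 0.9·0.3293 / (0.9·0.3293 + 0.5·0.6707) ≈ 0.4691
After a quality check='flag': P(supplier A) = 0.9·0.4691 / (0.9·0.4691 + 0.5·0.5309) ≈ 0.6140

0.614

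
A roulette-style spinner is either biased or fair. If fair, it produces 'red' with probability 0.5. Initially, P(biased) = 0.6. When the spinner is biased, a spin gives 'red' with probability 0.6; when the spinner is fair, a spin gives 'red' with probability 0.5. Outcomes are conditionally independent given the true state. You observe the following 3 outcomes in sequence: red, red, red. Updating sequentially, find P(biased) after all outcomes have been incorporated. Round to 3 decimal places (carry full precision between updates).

0.722

After 'red': P(biased) = 0.6·0.6000 / (0.6·0.6000 + 0.5·0.4000) ≈ 0.6429
After 'red': P(biased) = 0.6·0.6429 / (0.6·0.6429 + 0.5·0.3571) ≈ 0.6835
After 'red': P(biased) = 0.6·0.6835 / (0.6·0.6835 + 0.5·0.3165) ≈ 0.7216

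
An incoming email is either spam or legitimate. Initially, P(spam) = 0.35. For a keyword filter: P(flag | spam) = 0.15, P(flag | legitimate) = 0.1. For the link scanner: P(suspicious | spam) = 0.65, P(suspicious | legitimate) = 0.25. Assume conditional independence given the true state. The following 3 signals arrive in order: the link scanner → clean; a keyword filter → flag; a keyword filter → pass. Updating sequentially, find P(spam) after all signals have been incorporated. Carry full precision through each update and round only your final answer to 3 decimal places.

0.263

After the link scanner='clean': P(spam) = 0.35·0.3500 / (0.35·0.3500 + 0.75·0.6500) ≈ 0.2008
After a keyword filter='flag': P(spam) = 0.15·0.2008 / (0.15·0.2008 + 0.1·0.7992) ≈ 0.2737
After a keyword filter='pass': P(spam) = 0.85·0.2737 / (0.85·0.2737 + 0.9·0.7263) ≈ 0.2625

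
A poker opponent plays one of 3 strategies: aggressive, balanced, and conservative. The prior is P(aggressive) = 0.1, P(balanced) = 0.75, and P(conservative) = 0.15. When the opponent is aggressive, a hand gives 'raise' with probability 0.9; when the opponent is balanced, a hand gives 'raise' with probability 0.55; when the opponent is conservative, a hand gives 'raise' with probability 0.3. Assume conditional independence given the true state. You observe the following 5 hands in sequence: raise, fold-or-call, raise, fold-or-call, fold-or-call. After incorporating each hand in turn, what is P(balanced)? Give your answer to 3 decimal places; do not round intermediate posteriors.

0.814

After 'raise': normaliser = 0.9·0.1000 + 0.55·0.7500 + 0.3·0.1500; P(aggressive) ≈ 0.1644, P(balanced) ≈ 0.7534, P(conservative) ≈ 0.0822
After 'fold-or-call': normaliser = 0.1·0.1644 + 0.45·0.7534 + 0.7·0.0822; P(aggressive) ≈ 0.0398, P(balanced) ≈ 0.8209, P(conservative) ≈ 0.1393
After 'raise': normaliser = 0.9·0.0398 + 0.55·0.8209 + 0.3·0.1393; P(aggressive) ≈ 0.0677, P(balanced) ≈ 0.8533, P(conservative) ≈ 0.0790
After 'fold-or-call': normaliser = 0.1·0.0677 + 0.45·0.8533 + 0.7·0.0790; P(aggressive) ≈ 0.0152, P(balanced) ≈ 0.8609, P(conservative) ≈ 0.1240
After 'fold-or-call': normaliser = 0.1·0.0152 + 0.45·0.8609 + 0.7·0.1240; P(aggressive) ≈ 0.0032, P(balanced) ≈ 0.8144, P(conservative) ≈ 0.1824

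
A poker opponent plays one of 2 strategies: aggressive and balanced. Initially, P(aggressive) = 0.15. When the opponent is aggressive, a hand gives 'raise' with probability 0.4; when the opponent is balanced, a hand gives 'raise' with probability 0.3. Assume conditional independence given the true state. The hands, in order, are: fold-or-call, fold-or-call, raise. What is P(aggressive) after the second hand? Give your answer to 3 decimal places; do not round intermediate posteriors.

Each posterior becomes the prior for the next update.
After 'fold-or-call': P(aggressive) = 0.6·0.1500 / (0.6·0.1500 + 0.7·0.8500) ≈ 0.1314
After 'fold-or-call': P(aggressive) = 0.6·0.1314 / (0.6·0.1314 + 0.7·0.8686) ≈ 0.1148

0.115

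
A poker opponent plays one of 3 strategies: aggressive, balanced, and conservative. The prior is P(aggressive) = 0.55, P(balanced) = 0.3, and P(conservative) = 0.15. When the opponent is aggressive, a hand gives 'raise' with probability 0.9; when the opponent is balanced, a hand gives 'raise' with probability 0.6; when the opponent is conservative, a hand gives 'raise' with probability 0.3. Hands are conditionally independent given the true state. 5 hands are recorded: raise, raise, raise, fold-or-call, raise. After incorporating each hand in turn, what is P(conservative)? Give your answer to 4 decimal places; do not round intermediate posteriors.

0.0162

After 'raise': normaliser = 0.9·0.5500 + 0.6·0.3000 + 0.3·0.1500; P(aggressive) ≈ 0.6875, P(balanced) ≈ 0.2500, P(conservative) ≈ 0.0625
After 'raise': normaliser = 0.9·0.6875 + 0.6·0.2500 + 0.3·0.0625; P(aggressive) ≈ 0.7857, P(balanced) ≈ 0.1905, P(conservative) ≈ 0.0238
After 'raise': normaliser = 0.9·0.7857 + 0.6·0.1905 + 0.3·0.0238; P(aggressive) ≈ 0.8534, P(balanced) ≈ 0.1379, P(conservative) ≈ 0.0086
After 'fold-or-call': normaliser = 0.1·0.8534 + 0.4·0.1379 + 0.7·0.0086; P(aggressive) ≈ 0.5824, P(balanced) ≈ 0.3765, P(conservative) ≈ 0.0412
After 'raise': normaliser = 0.9·0.5824 + 0.6·0.3765 + 0.3·0.0412; P(aggressive) ≈ 0.6875, P(balanced) ≈ 0.2963, P(conservative) ≈ 0.0162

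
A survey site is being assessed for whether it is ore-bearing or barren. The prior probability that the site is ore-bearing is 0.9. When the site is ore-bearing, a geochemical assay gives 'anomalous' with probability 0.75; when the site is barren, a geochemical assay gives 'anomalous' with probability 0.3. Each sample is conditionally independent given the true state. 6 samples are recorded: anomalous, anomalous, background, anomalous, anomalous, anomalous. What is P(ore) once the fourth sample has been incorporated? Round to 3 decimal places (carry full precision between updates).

0.980

After 'anomalous': P(ore) = 0.75·0.9000 / (0.75·0.9000 + 0.3·0.1000) ≈ 0.9574
After 'anomalous': P(ore) = 0.75·0.9574 / (0.75·0.9574 + 0.3·0.0426) ≈ 0.9825
After 'background': P(ore) = 0.25·0.9825 / (0.25·0.9825 + 0.7·0.0175) ≈ 0.9526
After 'anomalous': P(ore) = 0.75·0.9526 / (0.75·0.9526 + 0.3·0.0474) ≈ 0.9805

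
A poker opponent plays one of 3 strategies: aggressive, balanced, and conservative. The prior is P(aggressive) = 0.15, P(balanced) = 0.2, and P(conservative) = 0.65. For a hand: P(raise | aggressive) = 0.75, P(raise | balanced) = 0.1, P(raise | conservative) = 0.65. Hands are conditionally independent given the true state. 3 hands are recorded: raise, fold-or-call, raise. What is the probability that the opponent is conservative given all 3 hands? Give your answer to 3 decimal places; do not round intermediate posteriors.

After 'raise': normaliser = 0.75·0.1500 + 0.1·0.2000 + 0.65·0.6500; P(aggressive) ≈ 0.2027, P(balanced) ≈ 0.0360, P(conservative) ≈ 0.7613
After 'fold-or-call': normaliser = 0.25·0.2027 + 0.9·0.0360 + 0.35·0.7613; P(aggressive) ≈ 0.1450, P(balanced) ≈ 0.0928, P(conservative) ≈ 0.7622
After 'raise': normaliser = 0.75·0.1450 + 0.1·0.0928 + 0.65·0.7622; P(aggressive) ≈ 0.1772, P(balanced) ≈ 0.0151, P(conservative) ≈ 0.8076

0.808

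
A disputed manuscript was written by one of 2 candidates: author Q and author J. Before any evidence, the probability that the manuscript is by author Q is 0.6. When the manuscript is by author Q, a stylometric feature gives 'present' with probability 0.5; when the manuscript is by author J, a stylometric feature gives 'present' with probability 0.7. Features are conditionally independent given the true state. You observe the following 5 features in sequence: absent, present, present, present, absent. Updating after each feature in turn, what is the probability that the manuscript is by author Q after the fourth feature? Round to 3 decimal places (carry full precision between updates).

0.477

Apply Bayes' rule sequentially, carrying P(author Q) forward.
After 'absent': P(author Q) = 0.5·0.6000 / (0.5·0.6000 + 0.3·0.4000) ≈ 0.7143
After 'present': P(author Q) = 0.5·0.7143 / (0.5·0.7143 + 0.7·0.2857) ≈ 0.6410
After 'present': P(author Q) = 0.5·0.6410 / (0.5·0.6410 + 0.7·0.3590) ≈ 0.5605
After 'present': P(author Q) = 0.5·0.5605 / (0.5·0.5605 + 0.7·0.4395) ≈ 0.4767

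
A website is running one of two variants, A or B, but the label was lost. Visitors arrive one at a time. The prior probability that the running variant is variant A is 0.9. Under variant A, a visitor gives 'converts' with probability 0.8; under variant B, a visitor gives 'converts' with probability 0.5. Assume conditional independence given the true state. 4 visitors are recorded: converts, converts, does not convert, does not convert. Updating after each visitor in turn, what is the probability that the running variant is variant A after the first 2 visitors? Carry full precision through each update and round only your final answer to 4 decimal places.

0.9584

Each posterior becomes the prior for the next update.
After 'converts': P(A) = 0.8·0.9000 / (0.8·0.9000 + 0.5·0.1000) ≈ 0.9351
After 'converts': P(A) = 0.8·0.9351 / (0.8·0.9351 + 0.5·0.0649) ≈ 0.9584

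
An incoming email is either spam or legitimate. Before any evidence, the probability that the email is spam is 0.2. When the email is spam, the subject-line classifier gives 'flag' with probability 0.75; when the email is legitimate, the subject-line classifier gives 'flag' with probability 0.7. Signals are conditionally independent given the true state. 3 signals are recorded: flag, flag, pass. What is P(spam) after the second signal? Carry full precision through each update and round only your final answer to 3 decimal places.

0.223

Each posterior becomes the prior for the next update.
After 'flag': P(spam) = 0.75·0.2000 / (0.75·0.2000 + 0.7·0.8000) ≈ 0.2113
After 'flag': P(spam) = 0.75·0.2113 / (0.75·0.2113 + 0.7·0.7887) ≈ 0.2230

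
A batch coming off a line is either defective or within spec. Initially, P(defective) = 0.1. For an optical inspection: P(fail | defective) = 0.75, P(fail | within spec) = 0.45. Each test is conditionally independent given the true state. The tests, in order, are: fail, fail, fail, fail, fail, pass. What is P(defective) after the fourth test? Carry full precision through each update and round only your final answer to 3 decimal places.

0.462

After 'fail': P(defective) = 0.75·0.1000 / (0.75·0.1000 + 0.45·0.9000) ≈ 0.1562
After 'fail': P(defective) = 0.75·0.1562 / (0.75·0.1562 + 0.45·0.8438) ≈ 0.2358
After 'fail': P(defective) = 0.75·0.2358 / (0.75·0.2358 + 0.45·0.7642) ≈ 0.3397
After 'fail': P(defective) = 0.75·0.3397 / (0.75·0.3397 + 0.45·0.6603) ≈ 0.4616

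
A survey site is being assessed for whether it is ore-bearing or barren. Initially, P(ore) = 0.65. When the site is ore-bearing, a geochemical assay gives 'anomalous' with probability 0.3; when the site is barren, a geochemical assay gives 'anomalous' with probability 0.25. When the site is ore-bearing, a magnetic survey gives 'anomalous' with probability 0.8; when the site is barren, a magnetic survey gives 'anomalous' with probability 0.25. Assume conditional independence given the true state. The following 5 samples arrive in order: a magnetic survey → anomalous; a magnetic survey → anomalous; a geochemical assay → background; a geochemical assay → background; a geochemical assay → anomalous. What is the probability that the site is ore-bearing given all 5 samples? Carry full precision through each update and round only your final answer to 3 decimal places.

Apply Bayes' rule sequentially, carrying P(ore) forward.
After a magnetic survey='anomalous': P(ore) = 0.8·0.6500 / (0.8·0.6500 + 0.25·0.3500) ≈ 0.8560
After a magnetic survey='anomalous': P(ore) = 0.8·0.8560 / (0.8·0.8560 + 0.25·0.1440) ≈ 0.9500
After a geochemical assay='background': P(ore) = 0.7·0.9500 / (0.7·0.9500 + 0.75·0.0500) ≈ 0.9467
After a geochemical assay='background': P(ore) = 0.7·0.9467 / (0.7·0.9467 + 0.75·0.0533) ≈ 0.9431
After a geochemical assay='anomalous': P(ore) = 0.3·0.9431 / (0.3·0.9431 + 0.25·0.0569) ≈ 0.9521

0.952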